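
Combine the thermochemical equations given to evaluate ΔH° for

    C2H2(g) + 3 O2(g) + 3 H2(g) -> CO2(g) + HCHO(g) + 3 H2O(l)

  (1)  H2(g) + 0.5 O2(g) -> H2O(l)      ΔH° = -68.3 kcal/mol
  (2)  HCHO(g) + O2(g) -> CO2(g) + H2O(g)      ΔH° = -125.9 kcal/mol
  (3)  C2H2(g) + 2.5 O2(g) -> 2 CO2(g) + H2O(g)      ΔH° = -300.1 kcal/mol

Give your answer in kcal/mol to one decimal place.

(1) × 3 (×3 to match 3 H2O(l) in the target): (3)·(-68.3) = -204.9 kcal/mol
(2) reversed (HCHO(g) must end up as a product): +125.9 kcal/mol
(3) as written (C2H2(g) already on the reactant side): -300.1 kcal/mol
ΔH° = (3)·(-68.3) + (-1)·(-125.9) + (1)·(-300.1) = -379.1 kcal/mol

ΔH° = -379.1 kcal/mol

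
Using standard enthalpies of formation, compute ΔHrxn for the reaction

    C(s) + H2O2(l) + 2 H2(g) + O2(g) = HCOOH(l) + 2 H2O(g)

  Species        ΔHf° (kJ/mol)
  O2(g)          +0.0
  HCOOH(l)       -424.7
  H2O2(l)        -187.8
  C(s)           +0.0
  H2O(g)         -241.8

Products: 1·(-424.7) + 2·(-241.8) = -908.3
Reactants: 1·(+0.0) + 1·(-187.8) + 2·(+0.0) + 1·(+0.0) = -187.8
ΔHrxn = (-908.3) − (-187.8) = -720.5 kJ/mol

ΔHrxn = -720.5 kJ/mol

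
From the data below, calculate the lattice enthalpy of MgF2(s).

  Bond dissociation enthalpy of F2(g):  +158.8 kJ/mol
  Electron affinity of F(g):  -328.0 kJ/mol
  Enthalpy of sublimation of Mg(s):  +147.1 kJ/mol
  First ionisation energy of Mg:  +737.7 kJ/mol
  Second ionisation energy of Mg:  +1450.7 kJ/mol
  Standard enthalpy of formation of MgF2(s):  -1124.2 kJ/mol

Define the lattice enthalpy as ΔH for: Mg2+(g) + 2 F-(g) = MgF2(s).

ΔHf° = 1·ΔHsub + 1·(ΣIE) + 1·D(F2) + 2·EA + U
-1124.2 = 1·(+147.1) + 1·(+2188.4) + 1·(+158.8) + 2·(-328.0) + U
U = -1124.2 − (+1838.3) = -2962.5 kJ/mol

U = -2962.5 kJ/mol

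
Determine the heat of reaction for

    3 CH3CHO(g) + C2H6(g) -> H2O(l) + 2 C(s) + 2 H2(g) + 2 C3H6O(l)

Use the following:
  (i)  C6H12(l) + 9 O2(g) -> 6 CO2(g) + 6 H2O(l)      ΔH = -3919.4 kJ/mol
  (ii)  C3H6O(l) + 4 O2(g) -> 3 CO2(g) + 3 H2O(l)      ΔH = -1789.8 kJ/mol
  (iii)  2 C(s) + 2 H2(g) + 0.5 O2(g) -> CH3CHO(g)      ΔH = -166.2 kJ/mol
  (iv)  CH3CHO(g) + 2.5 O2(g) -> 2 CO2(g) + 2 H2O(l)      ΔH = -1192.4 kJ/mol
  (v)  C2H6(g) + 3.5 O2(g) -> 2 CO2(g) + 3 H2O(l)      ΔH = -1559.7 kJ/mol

ΔH = -198.7 kJ/mol

(i): not needed.
(ii) reversed and × 2: (-2)·(-1789.8) = +3579.6 kJ/mol
(iii) reversed: +166.2 kJ/mol
(iv) × 2: (2)·(-1192.4) = -2384.8 kJ/mol
(v) as written: -1559.7 kJ/mol
ΔH = (+3579.6) + (+166.2) + (-2384.8) + (-1559.7) = -198.7 kJ/mol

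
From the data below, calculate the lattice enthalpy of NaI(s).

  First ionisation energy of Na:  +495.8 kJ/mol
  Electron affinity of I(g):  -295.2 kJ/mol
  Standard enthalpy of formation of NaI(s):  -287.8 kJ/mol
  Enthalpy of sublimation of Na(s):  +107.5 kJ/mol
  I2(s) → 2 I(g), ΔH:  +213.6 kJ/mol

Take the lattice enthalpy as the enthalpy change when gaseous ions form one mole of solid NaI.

ΔHf° = 1·ΔHsub + 1·(ΣIE) + 1/2·D(I2) + 1·EA + U
-287.8 = 1·(+107.5) + 1·(+495.8) + 1/2·(+213.6) + 1·(-295.2) + U
U = -287.8 − (+414.9) = -702.7 kJ/mol

U = -702.7 kJ/mol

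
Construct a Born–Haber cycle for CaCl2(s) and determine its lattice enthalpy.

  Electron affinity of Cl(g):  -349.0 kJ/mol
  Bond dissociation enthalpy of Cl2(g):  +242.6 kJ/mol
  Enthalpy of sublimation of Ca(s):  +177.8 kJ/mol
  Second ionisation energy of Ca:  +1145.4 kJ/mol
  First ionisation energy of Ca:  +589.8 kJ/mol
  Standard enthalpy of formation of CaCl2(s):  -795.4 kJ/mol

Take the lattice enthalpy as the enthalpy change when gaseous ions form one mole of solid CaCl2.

ΔHf° = 1·ΔHsub + 1·(ΣIE) + 1·D(Cl2) + 2·EA + U
-795.4 = 1·(+177.8) + 1·(+1735.2) + 1·(+242.6) + 2·(-349.0) + U
U = -795.4 − (+1457.6) = -2253.0 kJ/mol

U = -2253.0 kJ/mol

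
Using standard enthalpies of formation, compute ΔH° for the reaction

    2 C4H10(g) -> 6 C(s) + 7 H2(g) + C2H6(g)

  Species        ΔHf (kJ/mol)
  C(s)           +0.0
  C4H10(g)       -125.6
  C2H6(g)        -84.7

Products: 6·(+0.0) + 7·(+0.0) + 1·(-84.7) = -84.7
Reactants: 2·(-125.6) = -251.2
ΔH° = (-84.7) − (-251.2) = 166.5 kJ/mol

ΔH° = 166.5 kJ/mol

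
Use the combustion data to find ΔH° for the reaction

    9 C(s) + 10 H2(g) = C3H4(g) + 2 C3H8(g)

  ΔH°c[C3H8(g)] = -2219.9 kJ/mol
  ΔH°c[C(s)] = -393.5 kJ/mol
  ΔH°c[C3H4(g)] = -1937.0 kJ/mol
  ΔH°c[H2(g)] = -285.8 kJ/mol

With combustion enthalpies, reactants minus products:
= [9·(-393.5) + 10·(-285.8)] − [1·(-1937.0) + 2·(-2219.9)]
= -22.7 kJ/mol

ΔH° = -22.7 kJ/mol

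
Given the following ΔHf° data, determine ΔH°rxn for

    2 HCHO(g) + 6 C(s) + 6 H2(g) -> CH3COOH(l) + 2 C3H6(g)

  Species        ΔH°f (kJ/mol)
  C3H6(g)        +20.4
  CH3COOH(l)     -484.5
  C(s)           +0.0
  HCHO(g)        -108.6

Products: 1·(-484.5) + 2·(+20.4) = -443.7
Reactants: 2·(-108.6) + 6·(+0.0) + 6·(+0.0) = -217.2
ΔH°rxn = (-443.7) − (-217.2) = -226.5 kJ/mol

ΔH°rxn = -226.5 kJ/mol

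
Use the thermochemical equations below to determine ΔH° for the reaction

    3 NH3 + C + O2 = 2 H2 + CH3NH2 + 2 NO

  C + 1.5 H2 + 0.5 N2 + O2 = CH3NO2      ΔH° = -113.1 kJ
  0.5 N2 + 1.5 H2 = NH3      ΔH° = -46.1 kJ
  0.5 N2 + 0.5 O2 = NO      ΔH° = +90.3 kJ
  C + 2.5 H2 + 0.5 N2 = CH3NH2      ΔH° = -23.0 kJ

ΔH° = 295.9 kJ

equation 1: not needed (CH3NO2 appears nowhere else).
equation 2 reversed and × 3 (NH3 must end up as a reactant; scale by 3 for the 3 NH3): (-3)·(-46.1) = +138.3 kJ
equation 3 × 2 (scale by 2 for the 2 NO): (2)·(+90.3) = +180.6 kJ
equation 4 as written (CH3NH2 already on the product side): -23.0 kJ
By Hess's law, ΔH° = (+138.3) + (+180.6) + (-23.0) = 295.9 kJ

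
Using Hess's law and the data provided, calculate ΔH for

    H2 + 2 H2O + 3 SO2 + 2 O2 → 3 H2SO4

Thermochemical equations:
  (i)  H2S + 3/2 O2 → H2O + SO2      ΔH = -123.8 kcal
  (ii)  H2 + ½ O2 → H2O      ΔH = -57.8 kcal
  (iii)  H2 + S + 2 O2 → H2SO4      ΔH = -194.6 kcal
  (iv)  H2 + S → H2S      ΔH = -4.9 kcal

ΔH = -255.5 kcal

(i) reversed and × 3 (SO2 must end up as a reactant; ×3 to match 3 SO2 in the target): (-3)·(-123.8) = +371.4 kcal
(ii) as written: -57.8 kcal
(iii) × 3 (×3 to match 3 H2SO4 in the target): (3)·(-194.6) = -583.8 kcal
(iv) reversed and × 3: (-3)·(-4.9) = +14.7 kcal
ΔH = (-3)·(-123.8) + (1)·(-57.8) + (3)·(-194.6) + (-3)·(-4.9) = -255.5 kcal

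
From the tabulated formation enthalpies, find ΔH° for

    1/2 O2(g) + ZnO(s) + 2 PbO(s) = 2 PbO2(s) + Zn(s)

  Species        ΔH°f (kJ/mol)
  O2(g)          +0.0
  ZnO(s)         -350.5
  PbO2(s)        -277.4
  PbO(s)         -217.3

Products: 2·(-277.4) + 1·(+0.0) = -554.8
Reactants: 1/2·(+0.0) + 1·(-350.5) + 2·(-217.3) = -785.1
ΔH° = (-554.8) − (-785.1) = 230.3 kJ/mol

ΔH° = 230.3 kJ/mol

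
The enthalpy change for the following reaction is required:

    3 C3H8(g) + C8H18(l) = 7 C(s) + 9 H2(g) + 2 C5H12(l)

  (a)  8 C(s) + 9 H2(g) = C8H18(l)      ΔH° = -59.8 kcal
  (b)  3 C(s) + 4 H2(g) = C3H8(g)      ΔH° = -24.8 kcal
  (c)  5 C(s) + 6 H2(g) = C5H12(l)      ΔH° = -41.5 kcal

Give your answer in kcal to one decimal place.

(a) reversed: +59.8 kcal
(b) reversed and × 3: (-3)·(-24.8) = +74.4 kcal
(c) × 2: (2)·(-41.5) = -83.0 kcal
Since enthalpy is a state function, ΔH° = (+59.8) + (+74.4) + (-83.0) = 51.2 kcal

ΔH° = 51.2 kcal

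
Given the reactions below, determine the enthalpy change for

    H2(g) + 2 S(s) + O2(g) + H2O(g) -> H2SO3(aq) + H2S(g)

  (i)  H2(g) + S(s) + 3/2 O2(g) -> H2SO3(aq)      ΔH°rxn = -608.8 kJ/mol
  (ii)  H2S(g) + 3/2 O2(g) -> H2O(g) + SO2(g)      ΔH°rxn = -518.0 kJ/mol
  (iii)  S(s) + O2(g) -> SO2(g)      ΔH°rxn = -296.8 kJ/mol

(i) as written: -608.8 kJ/mol
(ii) reversed: +518.0 kJ/mol
(iii) as written: -296.8 kJ/mol
Since enthalpy is a state function, ΔH°rxn = (-608.8) + (+518.0) + (-296.8) = -387.6 kJ/mol

ΔH°rxn = -387.6 kJ/mol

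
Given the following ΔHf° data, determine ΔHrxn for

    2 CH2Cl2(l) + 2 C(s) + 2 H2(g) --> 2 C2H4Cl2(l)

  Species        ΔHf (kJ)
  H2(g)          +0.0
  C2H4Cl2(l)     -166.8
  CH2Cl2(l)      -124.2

Products: 2·(-166.8) = -333.6
Reactants: 2·(-124.2) + 2·(+0.0) + 2·(+0.0) = -248.4
ΔHrxn = (-333.6) − (-248.4) = -85.2 kJ

ΔHrxn = -85.2 kJ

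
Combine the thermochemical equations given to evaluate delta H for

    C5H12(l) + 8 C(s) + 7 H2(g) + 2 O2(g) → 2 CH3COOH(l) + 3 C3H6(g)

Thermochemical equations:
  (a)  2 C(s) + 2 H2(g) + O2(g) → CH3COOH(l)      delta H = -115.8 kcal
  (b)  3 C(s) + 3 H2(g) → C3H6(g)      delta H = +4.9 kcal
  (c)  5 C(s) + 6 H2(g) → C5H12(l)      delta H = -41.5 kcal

(a) × 2 (×2 to match 2 CH3COOH(l) in the target): (2)·(-115.8) = -231.6 kcal
(b) × 3 (×3 to match 3 C3H6(g) in the target): (3)·(+4.9) = +14.7 kcal
(c) reversed (C5H12(l) must end up as a reactant): +41.5 kcal
Combining the equations, delta H = (2)·(-115.8) + (3)·(+4.9) + (-1)·(-41.5) = -175.4 kcal

delta H = -175.4 kcal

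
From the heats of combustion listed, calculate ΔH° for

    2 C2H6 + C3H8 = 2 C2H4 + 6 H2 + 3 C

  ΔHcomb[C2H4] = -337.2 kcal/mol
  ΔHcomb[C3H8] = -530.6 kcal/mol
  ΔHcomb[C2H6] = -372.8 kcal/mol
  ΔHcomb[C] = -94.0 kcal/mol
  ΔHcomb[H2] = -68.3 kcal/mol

ΔH° = 90.0 kcal/mol

With combustion enthalpies, reactants minus products:
= [2·(-372.8) + 1·(-530.6)] − [2·(-337.2) + 6·(-68.3) + 3·(-94.0)]
= 90.0 kcal/mol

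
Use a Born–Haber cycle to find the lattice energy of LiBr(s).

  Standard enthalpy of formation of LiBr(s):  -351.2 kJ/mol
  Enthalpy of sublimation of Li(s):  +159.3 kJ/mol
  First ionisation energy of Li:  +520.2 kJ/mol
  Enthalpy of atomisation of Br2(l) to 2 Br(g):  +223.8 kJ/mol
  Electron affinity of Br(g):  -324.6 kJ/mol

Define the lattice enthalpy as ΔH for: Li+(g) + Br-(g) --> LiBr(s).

U = -818.0 kJ/mol

ΔHf° = 1·ΔHsub + 1·(ΣIE) + 1/2·D(Br2) + 1·EA + U
-351.2 = 1·(+159.3) + 1·(+520.2) + 1/2·(+223.8) + 1·(-324.6) + U
U = -351.2 − (+466.8) = -818.0 kJ/mol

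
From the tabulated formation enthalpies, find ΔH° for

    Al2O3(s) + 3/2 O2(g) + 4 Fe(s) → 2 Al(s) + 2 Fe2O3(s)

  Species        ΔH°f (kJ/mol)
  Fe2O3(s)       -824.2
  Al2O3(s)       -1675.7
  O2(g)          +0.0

ΔH° = 27.3 kJ/mol

Products: 2·(+0.0) + 2·(-824.2) = -1648.4
Reactants: 1·(-1675.7) + 3/2·(+0.0) + 4·(+0.0) = -1675.7
ΔH° = (-1648.4) − (-1675.7) = 27.3 kJ/mol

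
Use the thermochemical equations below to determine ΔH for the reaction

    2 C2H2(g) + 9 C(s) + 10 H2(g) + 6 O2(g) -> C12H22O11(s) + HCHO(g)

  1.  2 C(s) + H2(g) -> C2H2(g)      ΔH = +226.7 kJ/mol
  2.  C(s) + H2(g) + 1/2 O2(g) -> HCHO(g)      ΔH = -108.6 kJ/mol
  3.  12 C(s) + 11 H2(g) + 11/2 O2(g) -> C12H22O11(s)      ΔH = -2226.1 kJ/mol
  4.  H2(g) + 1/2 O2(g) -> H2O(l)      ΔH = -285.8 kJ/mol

ΔH = -2788.1 kJ/mol

eq. 1 reversed and × 2 (C2H2(g) must end up as a reactant; scale by 2 for the 2 C2H2(g)): (-2)·(+226.7) = -453.4 kJ/mol
eq. 2 as written (HCHO(g) already on the product side): -108.6 kJ/mol
eq. 3 as written (C12H22O11(s) already on the product side): -2226.1 kJ/mol
eq. 4: not needed (H2O(l) appears nowhere else).
ΔH = (-2)·(+226.7) + (1)·(-108.6) + (1)·(-2226.1) = -2788.1 kJ/mol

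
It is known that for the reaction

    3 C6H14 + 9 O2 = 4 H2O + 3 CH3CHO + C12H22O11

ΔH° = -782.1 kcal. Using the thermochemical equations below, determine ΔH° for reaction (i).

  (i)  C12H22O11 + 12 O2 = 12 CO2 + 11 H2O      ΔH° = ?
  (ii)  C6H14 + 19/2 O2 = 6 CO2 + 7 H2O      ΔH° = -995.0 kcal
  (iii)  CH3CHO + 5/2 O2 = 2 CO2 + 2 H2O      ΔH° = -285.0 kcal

ΔH° = -1347.9 kcal

(i) reversed (C12H22O11 must end up as a product): contributes −x
(ii) × 3 (×3 to match 3 C6H14 in the target): (3)·(-995.0) = -2985.0 kcal
(iii) reversed and × 3 (CH3CHO must end up as a product; scale by 3 for the 3 CH3CHO): (-3)·(-285.0) = +855.0 kcal
-782.1 = (-2985.0) + (+855.0) − x
x = (-782.1 − (-2130.0)) / (-1) = -1347.9 kcal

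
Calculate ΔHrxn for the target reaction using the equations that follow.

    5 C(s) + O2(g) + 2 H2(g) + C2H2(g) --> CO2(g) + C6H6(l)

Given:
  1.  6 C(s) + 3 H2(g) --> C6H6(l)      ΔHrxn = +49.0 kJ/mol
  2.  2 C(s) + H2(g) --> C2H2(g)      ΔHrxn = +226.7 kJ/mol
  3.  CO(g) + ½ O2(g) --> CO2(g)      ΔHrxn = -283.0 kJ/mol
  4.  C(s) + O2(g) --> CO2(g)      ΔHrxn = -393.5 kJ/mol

eq. 1 as written (C6H6(l) already on the product side): +49.0 kJ/mol
eq. 2 reversed (reverse to put C2H2(g) on the reactant side): -226.7 kJ/mol
eq. 3: not needed (CO(g) appears nowhere else).
eq. 4 as written: -393.5 kJ/mol
Since enthalpy is a state function, ΔHrxn = (+49.0) + (-226.7) + (-393.5) = -571.2 kJ/mol

ΔHrxn = -571.2 kJ/mol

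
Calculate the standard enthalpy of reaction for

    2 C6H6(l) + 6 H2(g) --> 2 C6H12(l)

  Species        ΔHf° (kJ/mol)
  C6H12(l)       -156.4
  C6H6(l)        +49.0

ΔH°rxn = Σ nΔHf°(products) − Σ nΔHf°(reactants).
Products: 2·(-156.4) = -312.8
Reactants: 2·(+49.0) + 6·(+0.0) = +98.0
ΔH_rxn = (-312.8) − (+98.0) = -410.8 kJ/mol

ΔH_rxn = -410.8 kJ/mol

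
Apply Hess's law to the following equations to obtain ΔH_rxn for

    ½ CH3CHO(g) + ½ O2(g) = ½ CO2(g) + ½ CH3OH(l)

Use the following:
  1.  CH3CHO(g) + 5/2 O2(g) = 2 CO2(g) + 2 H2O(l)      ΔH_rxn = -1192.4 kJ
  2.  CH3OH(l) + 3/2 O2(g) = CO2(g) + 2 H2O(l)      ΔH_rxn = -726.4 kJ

eq. 1 × 1/2 (scale by 1/2 for the 1/2 CH3CHO(g)): (1/2)·(-1192.4) = -596.2 kJ
eq. 2 reversed and × 1/2 (reverse to put CH3OH(l) on the product side; scale by 1/2 for the 1/2 CH3OH(l)): (-1/2)·(-726.4) = +363.2 kJ
Combining the equations, ΔH_rxn = (1/2)·(-1192.4) + (-1/2)·(-726.4) = -233.0 kJ

ΔH_rxn = -233.0 kJ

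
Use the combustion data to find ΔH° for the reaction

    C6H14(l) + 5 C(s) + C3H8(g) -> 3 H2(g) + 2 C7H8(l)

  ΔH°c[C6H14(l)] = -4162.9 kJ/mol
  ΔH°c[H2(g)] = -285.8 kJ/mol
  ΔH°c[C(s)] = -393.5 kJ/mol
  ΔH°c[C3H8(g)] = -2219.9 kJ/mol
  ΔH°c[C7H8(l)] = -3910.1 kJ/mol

ΔH° = 327.3 kJ/mol

With combustion enthalpies, reactants minus products:
= [1·(-4162.9) + 5·(-393.5) + 1·(-2219.9)] − [3·(-285.8) + 2·(-3910.1)]
= 327.3 kJ/mol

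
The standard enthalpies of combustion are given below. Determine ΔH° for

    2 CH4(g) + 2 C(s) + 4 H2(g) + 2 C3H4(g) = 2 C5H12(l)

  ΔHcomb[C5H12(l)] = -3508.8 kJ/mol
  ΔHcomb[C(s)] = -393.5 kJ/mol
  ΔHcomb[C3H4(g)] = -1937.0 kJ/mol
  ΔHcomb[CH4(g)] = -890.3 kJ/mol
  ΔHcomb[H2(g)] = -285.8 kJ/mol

ΔH° = -567.2 kJ/mol

Using ΔH = Σ nΔHc°(reactants) − Σ nΔHc°(products):
= [2·(-890.3) + 2·(-393.5) + 4·(-285.8) + 2·(-1937.0)] − [2·(-3508.8)]
= -567.2 kJ/mol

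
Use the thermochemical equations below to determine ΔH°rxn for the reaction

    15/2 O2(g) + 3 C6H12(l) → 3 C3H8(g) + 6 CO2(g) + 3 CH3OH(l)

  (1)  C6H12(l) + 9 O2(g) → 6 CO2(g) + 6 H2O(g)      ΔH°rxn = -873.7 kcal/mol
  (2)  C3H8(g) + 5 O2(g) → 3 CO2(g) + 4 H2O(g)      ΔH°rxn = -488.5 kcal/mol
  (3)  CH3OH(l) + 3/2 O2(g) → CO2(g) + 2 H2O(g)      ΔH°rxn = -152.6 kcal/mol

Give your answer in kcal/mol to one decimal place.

(1) × 3: (3)·(-873.7) = -2621.1 kcal/mol
(2) reversed and × 3: (-3)·(-488.5) = +1465.5 kcal/mol
(3) reversed and × 3: (-3)·(-152.6) = +457.8 kcal/mol
Summing the manipulated equations, ΔH°rxn = (-2621.1) + (+1465.5) + (+457.8) = -697.8 kcal/mol

ΔH°rxn = -697.8 kcal/mol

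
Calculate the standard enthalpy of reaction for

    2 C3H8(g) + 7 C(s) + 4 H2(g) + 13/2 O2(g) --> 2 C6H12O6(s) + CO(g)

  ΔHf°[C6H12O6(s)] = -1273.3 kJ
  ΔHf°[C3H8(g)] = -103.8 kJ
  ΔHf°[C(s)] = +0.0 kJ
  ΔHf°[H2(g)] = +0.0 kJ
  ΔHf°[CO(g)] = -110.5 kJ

ΔH°rxn = Σ nΔHf°(products) − Σ nΔHf°(reactants).
Products: 2·(-1273.3) + 1·(-110.5) = -2657.1
Reactants: 2·(-103.8) + 7·(+0.0) + 4·(+0.0) + 13/2·(+0.0) = -207.6
ΔHrxn = (-2657.1) − (-207.6) = -2449.5 kJ

ΔHrxn = -2449.5 kJ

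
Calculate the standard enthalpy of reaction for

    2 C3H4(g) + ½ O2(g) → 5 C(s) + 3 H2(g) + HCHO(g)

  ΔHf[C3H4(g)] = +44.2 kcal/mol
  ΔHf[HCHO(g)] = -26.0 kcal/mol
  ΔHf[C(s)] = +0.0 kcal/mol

ΔHrxn = -114.4 kcal/mol

Products: 5·(+0.0) + 3·(+0.0) + 1·(-26.0) = -26.0
Reactants: 2·(+44.2) + 1/2·(+0.0) = +88.4
ΔHrxn = (-26.0) − (+88.4) = -114.4 kcal/mol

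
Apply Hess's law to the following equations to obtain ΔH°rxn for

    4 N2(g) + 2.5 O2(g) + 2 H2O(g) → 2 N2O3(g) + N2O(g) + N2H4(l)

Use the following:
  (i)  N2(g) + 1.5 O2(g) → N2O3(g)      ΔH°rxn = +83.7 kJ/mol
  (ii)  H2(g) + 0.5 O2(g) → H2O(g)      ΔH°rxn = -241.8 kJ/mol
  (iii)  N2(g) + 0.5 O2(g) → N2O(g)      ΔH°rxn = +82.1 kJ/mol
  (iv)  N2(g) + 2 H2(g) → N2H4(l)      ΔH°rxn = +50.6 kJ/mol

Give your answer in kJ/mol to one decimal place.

(i) × 2: (2)·(+83.7) = +167.4 kJ/mol
(ii) reversed and × 2: (-2)·(-241.8) = +483.6 kJ/mol
(iii) as written: +82.1 kJ/mol
(iv) as written: +50.6 kJ/mol
ΔH°rxn = (+167.4) + (+483.6) + (+82.1) + (+50.6) = 783.7 kJ/mol

ΔH°rxn = 783.7 kJ/mol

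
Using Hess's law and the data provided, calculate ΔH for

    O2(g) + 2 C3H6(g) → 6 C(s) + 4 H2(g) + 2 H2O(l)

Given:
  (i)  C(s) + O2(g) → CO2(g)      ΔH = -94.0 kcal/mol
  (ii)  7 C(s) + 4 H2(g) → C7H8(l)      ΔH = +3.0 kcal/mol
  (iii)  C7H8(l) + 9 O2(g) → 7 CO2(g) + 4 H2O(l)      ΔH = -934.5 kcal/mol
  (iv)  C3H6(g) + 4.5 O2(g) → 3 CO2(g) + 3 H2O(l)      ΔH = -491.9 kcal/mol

ΔH = -146.3 kcal/mol

(i) as written: -94.0 kcal/mol
(ii) reversed: -3.0 kcal/mol
(iii) reversed: +934.5 kcal/mol
(iv) × 2: (2)·(-491.9) = -983.8 kcal/mol
By Hess's law, ΔH = (-94.0) + (-3.0) + (+934.5) + (-983.8) = -146.3 kcal/mol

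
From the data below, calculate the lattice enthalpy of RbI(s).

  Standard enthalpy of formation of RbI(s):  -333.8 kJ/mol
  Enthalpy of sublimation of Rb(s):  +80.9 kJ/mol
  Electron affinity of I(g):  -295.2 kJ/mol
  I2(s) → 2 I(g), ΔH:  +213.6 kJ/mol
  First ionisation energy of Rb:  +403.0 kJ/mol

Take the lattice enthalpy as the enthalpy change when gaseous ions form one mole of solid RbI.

U = -629.3 kJ/mol

ΔHf° = 1·ΔHsub + 1·(ΣIE) + 1/2·D(I2) + 1·EA + U
-333.8 = 1·(+80.9) + 1·(+403.0) + 1/2·(+213.6) + 1·(-295.2) + U
U = -333.8 − (+295.5) = -629.3 kJ/mol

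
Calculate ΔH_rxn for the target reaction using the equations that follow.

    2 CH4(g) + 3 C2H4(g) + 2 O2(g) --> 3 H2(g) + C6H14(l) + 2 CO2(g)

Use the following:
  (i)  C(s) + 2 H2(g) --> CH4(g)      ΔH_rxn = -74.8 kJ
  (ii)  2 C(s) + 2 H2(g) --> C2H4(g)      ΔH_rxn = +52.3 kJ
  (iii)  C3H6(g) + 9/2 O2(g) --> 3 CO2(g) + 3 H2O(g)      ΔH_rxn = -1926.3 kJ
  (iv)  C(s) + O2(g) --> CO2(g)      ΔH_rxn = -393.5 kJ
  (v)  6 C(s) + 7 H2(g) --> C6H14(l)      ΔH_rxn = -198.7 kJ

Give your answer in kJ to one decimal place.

(i) reversed and × 2: (-2)·(-74.8) = +149.6 kJ
(ii) reversed and × 3: (-3)·(+52.3) = -156.9 kJ
(iii): not needed.
(iv) × 2: (2)·(-393.5) = -787.0 kJ
(v) as written: -198.7 kJ
Combining the equations, ΔH_rxn = (+149.6) + (-156.9) + (-787.0) + (-198.7) = -993.0 kJ

ΔH_rxn = -993.0 kJ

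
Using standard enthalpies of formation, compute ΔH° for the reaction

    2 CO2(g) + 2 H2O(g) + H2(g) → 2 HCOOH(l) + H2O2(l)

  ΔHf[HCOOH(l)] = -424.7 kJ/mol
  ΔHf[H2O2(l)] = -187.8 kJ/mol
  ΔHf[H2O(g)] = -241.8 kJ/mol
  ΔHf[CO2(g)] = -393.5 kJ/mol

ΔH° = 233.4 kJ/mol

Products: 2·(-424.7) + 1·(-187.8) = -1037.2
Reactants: 2·(-393.5) + 2·(-241.8) + 1·(+0.0) = -1270.6
ΔH° = (-1037.2) − (-1270.6) = 233.4 kJ/mol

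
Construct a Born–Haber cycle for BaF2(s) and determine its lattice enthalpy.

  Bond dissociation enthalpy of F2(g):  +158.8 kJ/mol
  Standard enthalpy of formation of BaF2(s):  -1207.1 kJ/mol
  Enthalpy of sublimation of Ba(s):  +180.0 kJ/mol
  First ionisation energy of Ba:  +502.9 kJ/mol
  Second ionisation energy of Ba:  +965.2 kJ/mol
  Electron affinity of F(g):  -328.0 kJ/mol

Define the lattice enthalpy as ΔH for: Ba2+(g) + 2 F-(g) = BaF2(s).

U = -2358.0 kJ/mol

ΔHf° = 1·ΔHsub + 1·(ΣIE) + 1·D(F2) + 2·EA + U
-1207.1 = 1·(+180.0) + 1·(+1468.1) + 1·(+158.8) + 2·(-328.0) + U
U = -1207.1 − (+1150.9) = -2358.0 kJ/mol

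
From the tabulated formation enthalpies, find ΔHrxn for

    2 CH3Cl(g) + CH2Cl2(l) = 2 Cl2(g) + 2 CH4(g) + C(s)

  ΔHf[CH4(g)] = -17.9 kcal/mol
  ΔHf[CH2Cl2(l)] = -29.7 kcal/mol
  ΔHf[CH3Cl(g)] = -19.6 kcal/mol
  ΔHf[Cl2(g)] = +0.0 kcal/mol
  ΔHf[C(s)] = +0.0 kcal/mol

ΔHrxn = 33.1 kcal/mol

Products: 2·(+0.0) + 2·(-17.9) + 1·(+0.0) = -35.8
Reactants: 2·(-19.6) + 1·(-29.7) = -68.9
ΔHrxn = (-35.8) − (-68.9) = 33.1 kcal/mol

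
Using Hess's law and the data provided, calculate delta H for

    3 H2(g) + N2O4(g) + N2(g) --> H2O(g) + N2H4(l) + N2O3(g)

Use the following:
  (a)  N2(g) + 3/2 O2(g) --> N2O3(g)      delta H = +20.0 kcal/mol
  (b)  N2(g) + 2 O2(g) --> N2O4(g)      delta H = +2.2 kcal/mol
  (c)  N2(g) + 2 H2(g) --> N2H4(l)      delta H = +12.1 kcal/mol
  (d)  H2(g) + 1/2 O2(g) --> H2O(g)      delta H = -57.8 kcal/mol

(a) as written (N2O3(g) already on the product side): +20.0 kcal/mol
(b) reversed (reverse to put N2O4(g) on the reactant side): -2.2 kcal/mol
(c) as written (N2H4(l) already on the product side): +12.1 kcal/mol
(d) as written (H2O(g) already on the product side): -57.8 kcal/mol
By Hess's law, delta H = (1)·(+20.0) + (-1)·(+2.2) + (1)·(+12.1) + (1)·(-57.8) = -27.9 kcal/mol

delta H = -27.9 kcal/mol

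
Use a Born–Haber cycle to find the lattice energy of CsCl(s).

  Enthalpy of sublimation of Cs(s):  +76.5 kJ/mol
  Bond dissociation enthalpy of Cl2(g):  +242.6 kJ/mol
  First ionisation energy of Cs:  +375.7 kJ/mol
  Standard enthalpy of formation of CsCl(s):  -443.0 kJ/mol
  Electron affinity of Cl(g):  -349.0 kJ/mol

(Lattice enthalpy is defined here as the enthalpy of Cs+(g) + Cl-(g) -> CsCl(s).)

U = -667.5 kJ/mol

ΔHf° = 1·ΔHsub + 1·(ΣIE) + 1/2·D(Cl2) + 1·EA + U
-443.0 = 1·(+76.5) + 1·(+375.7) + 1/2·(+242.6) + 1·(-349.0) + U
U = -443.0 − (+224.5) = -667.5 kJ/mol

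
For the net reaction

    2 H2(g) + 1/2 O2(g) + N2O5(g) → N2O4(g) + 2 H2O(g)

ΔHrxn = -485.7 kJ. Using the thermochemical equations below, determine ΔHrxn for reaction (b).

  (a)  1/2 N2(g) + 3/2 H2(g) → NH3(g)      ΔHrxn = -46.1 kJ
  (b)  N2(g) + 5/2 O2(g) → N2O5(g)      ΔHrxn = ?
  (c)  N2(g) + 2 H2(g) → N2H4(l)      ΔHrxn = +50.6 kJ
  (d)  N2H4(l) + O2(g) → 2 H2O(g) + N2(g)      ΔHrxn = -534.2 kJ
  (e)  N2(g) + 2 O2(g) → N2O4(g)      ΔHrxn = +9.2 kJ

ΔHrxn = 11.3 kJ

(a): not needed (NH3(g) appears nowhere else).
(b) reversed (reverse to put N2O5(g) on the reactant side): contributes −x
(c) as written: +50.6 kJ
(d) as written (H2O(g) already on the product side): -534.2 kJ
(e) as written (N2O4(g) already on the product side): +9.2 kJ
-485.7 = (+50.6) + (-534.2) + (+9.2) − x
x = (-485.7 − (-474.4)) / (-1) = 11.3 kJ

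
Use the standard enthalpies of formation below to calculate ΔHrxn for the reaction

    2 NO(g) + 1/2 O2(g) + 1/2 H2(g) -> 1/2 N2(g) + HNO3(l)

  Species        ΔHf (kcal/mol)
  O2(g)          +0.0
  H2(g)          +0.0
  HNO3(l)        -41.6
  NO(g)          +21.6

ΔHrxn = -84.8 kcal/mol

Products: 1/2·(+0.0) + 1·(-41.6) = -41.6
Reactants: 2·(+21.6) + 1/2·(+0.0) + 1/2·(+0.0) = +43.2
ΔHrxn = (-41.6) − (+43.2) = -84.8 kcal/mol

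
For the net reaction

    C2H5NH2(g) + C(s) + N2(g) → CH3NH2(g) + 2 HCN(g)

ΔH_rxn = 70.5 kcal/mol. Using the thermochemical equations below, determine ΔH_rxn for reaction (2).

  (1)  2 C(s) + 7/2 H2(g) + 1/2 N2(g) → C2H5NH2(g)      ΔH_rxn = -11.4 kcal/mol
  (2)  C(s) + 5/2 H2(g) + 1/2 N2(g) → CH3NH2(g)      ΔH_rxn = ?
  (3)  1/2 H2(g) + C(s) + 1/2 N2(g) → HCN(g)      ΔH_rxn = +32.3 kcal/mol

(1) reversed (reverse to put C2H5NH2(g) on the reactant side): +11.4 kcal/mol
(2) as written (CH3NH2(g) already on the product side): contributes x
(3) × 2 (×2 to match 2 HCN(g) in the target): (2)·(+32.3) = +64.6 kcal/mol
+70.5 = (+11.4) + (+64.6) + x
x = (+70.5 − (+76.0)) / (1) = -5.5 kcal/mol

ΔH_rxn = -5.5 kcal/mol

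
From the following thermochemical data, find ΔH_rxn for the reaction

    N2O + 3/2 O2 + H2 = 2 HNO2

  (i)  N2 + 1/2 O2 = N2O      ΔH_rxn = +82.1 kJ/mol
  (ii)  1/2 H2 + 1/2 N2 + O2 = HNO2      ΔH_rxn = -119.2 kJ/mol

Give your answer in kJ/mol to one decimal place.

ΔH_rxn = -320.5 kJ/mol

(i) reversed: -82.1 kJ/mol
(ii) × 2: (2)·(-119.2) = -238.4 kJ/mol
By Hess's law, ΔH_rxn = (-82.1) + (-238.4) = -320.5 kJ/mol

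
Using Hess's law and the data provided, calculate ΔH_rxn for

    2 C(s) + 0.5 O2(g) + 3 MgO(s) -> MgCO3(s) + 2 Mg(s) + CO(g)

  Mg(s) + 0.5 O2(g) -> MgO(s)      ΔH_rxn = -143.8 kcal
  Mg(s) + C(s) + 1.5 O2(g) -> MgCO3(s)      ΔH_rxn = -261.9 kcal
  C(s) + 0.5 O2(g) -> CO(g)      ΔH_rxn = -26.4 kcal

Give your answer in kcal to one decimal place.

equation 1 reversed and × 3: (-3)·(-143.8) = +431.4 kcal
equation 2 as written: -261.9 kcal
equation 3 as written: -26.4 kcal
Summing the manipulated equations, ΔH_rxn = (-3)·(-143.8) + (1)·(-261.9) + (1)·(-26.4) = 143.1 kcal

ΔH_rxn = 143.1 kcal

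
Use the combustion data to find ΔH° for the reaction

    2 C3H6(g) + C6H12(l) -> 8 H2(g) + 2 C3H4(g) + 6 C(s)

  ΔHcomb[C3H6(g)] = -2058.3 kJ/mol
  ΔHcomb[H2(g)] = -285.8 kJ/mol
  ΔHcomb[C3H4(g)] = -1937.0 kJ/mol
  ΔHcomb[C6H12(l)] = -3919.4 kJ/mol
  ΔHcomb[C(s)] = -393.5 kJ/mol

With combustion enthalpies, reactants minus products:
= [2·(-2058.3) + 1·(-3919.4)] − [8·(-285.8) + 2·(-1937.0) + 6·(-393.5)]
= 485.4 kJ/mol

ΔH° = 485.4 kJ/mol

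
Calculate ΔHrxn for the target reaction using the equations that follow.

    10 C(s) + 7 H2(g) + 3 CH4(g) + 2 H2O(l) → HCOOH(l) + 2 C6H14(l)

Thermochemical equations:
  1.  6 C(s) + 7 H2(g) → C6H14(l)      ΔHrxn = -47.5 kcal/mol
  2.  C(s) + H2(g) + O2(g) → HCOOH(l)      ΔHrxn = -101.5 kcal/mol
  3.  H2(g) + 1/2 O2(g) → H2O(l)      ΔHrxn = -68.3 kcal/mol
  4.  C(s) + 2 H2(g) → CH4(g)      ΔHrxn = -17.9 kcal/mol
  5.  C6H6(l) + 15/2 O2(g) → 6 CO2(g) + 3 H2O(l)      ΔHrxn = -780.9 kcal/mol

ΔHrxn = -6.2 kcal/mol

eq. 1 × 2: (2)·(-47.5) = -95.0 kcal/mol
eq. 2 as written: -101.5 kcal/mol
eq. 3 reversed and × 2: (-2)·(-68.3) = +136.6 kcal/mol
eq. 4 reversed and × 3: (-3)·(-17.9) = +53.7 kcal/mol
eq. 5: not needed.
Combining the equations, ΔHrxn = (-95.0) + (-101.5) + (+136.6) + (+53.7) = -6.2 kcal/mol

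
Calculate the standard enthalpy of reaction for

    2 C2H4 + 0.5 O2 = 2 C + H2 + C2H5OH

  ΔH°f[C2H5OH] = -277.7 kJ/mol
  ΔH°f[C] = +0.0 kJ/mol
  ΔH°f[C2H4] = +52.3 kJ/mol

ΔHrxn = -382.3 kJ/mol

Products: 2·(+0.0) + 1·(+0.0) + 1·(-277.7) = -277.7
Reactants: 2·(+52.3) + 1/2·(+0.0) = +104.6
ΔHrxn = (-277.7) − (+104.6) = -382.3 kJ/mol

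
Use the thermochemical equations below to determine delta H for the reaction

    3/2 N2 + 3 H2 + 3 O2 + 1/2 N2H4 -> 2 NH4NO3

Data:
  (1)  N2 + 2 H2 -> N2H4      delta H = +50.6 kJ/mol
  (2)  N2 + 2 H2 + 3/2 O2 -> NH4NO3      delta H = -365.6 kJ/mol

(1) reversed and × 1/2 (N2H4 must end up as a reactant; scale by 1/2 for the 1/2 N2H4): (-1/2)·(+50.6) = -25.3 kJ/mol
(2) × 2 (×2 to match 2 NH4NO3 in the target): (2)·(-365.6) = -731.2 kJ/mol
Combining the equations, delta H = (-1/2)·(+50.6) + (2)·(-365.6) = -756.5 kJ/mol

delta H = -756.5 kJ/mol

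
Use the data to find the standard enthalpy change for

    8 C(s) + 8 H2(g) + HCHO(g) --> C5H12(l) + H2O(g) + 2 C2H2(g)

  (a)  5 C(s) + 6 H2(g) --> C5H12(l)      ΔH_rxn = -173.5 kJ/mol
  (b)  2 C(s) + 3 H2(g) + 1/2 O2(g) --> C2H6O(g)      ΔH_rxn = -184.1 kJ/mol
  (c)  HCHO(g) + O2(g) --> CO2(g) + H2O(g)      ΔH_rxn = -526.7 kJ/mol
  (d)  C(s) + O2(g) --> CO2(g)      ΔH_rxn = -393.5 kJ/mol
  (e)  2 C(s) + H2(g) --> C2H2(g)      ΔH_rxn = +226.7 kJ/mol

ΔH_rxn = 146.7 kJ/mol

(a) as written (C5H12(l) already on the product side): -173.5 kJ/mol
(b): not needed (C2H6O(g) appears nowhere else).
(c) as written (HCHO(g) already on the reactant side): -526.7 kJ/mol
(d) reversed: +393.5 kJ/mol
(e) × 2 (scale by 2 for the 2 C2H2(g)): (2)·(+226.7) = +453.4 kJ/mol
By Hess's law, ΔH_rxn = (-173.5) + (-526.7) + (+393.5) + (+453.4) = 146.7 kJ/mol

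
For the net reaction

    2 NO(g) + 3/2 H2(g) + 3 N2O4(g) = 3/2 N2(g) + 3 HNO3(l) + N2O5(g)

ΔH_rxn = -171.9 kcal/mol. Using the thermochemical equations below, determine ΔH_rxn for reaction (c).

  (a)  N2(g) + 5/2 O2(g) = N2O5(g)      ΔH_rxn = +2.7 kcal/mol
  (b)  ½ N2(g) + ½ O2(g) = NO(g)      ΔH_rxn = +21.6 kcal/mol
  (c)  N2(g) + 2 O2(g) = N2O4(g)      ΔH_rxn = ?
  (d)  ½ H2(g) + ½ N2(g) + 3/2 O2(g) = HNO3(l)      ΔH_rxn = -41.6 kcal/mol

(a) as written (N2O5(g) already on the product side): +2.7 kcal/mol
(b) reversed and × 2 (reverse to put NO(g) on the reactant side; ×2 to match 2 NO(g) in the target): (-2)·(+21.6) = -43.2 kcal/mol
(c) reversed and × 3 (N2O4(g) must end up as a reactant; scale by 3 for the 3 N2O4(g)): contributes −3·x
(d) × 3 (×3 to match 3 HNO3(l) in the target): (3)·(-41.6) = -124.8 kcal/mol
-171.9 = (+2.7) + (-43.2) + (-124.8) − 3·x
x = (-171.9 − (-165.3)) / (-3) = 2.2 kcal/mol

ΔH_rxn = 2.2 kcal/mol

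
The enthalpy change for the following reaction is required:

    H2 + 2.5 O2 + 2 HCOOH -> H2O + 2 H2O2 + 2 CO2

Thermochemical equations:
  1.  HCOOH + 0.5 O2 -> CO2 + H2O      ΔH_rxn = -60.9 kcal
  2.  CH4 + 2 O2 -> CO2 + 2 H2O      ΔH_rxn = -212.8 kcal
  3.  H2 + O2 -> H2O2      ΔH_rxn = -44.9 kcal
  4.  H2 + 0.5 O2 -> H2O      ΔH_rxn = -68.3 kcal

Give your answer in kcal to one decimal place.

eq. 1 × 2 (×2 to match 2 HCOOH in the target): (2)·(-60.9) = -121.8 kcal
eq. 2: not needed (CH4 appears nowhere else).
eq. 3 × 2 (×2 to match 2 H2O2 in the target): (2)·(-44.9) = -89.8 kcal
eq. 4 reversed: +68.3 kcal
Since enthalpy is a state function, ΔH_rxn = (2)·(-60.9) + (2)·(-44.9) + (-1)·(-68.3) = -143.3 kcal

ΔH_rxn = -143.3 kcal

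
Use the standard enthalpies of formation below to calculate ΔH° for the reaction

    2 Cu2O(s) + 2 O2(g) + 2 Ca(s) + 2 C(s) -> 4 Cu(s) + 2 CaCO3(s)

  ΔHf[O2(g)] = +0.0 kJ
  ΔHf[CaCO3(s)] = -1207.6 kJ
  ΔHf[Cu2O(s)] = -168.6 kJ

ΔH° = -2078.0 kJ

Products: 4·(+0.0) + 2·(-1207.6) = -2415.2
Reactants: 2·(-168.6) + 2·(+0.0) + 2·(+0.0) + 2·(+0.0) = -337.2
ΔH° = (-2415.2) − (-337.2) = -2078.0 kJ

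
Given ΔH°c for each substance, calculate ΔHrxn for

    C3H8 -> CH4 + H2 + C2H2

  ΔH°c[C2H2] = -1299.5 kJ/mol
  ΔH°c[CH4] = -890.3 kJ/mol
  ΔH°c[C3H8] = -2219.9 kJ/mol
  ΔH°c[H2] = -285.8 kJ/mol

ΔHrxn = 255.7 kJ/mol

With combustion enthalpies, reactants minus products:
= [1·(-2219.9)] − [1·(-890.3) + 1·(-285.8) + 1·(-1299.5)]
= 255.7 kJ/mol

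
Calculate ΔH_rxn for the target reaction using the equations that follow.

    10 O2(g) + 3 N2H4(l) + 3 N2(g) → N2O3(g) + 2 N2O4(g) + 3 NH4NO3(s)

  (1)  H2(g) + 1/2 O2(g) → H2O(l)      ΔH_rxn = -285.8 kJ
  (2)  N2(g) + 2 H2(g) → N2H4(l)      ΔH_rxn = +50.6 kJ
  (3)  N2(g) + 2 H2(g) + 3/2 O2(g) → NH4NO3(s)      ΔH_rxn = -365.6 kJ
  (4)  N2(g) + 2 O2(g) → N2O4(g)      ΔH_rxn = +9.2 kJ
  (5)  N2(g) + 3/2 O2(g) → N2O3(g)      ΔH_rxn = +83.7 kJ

ΔH_rxn = -1146.5 kJ

(1): not needed.
(2) reversed and × 3: (-3)·(+50.6) = -151.8 kJ
(3) × 3: (3)·(-365.6) = -1096.8 kJ
(4) × 2: (2)·(+9.2) = +18.4 kJ
(5) as written: +83.7 kJ
Since enthalpy is a state function, ΔH_rxn = (-3)·(+50.6) + (3)·(-365.6) + (2)·(+9.2) + (1)·(+83.7) = -1146.5 kJ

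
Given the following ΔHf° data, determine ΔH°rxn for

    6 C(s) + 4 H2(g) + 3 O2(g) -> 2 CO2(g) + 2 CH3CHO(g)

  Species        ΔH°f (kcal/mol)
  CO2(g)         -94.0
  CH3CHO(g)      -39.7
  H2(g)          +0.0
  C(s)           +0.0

Products: 2·(-94.0) + 2·(-39.7) = -267.4
Reactants: 6·(+0.0) + 4·(+0.0) + 3·(+0.0) = +0.0
ΔH°rxn = (-267.4) − (+0.0) = -267.4 kcal/mol

ΔH°rxn = -267.4 kcal/mol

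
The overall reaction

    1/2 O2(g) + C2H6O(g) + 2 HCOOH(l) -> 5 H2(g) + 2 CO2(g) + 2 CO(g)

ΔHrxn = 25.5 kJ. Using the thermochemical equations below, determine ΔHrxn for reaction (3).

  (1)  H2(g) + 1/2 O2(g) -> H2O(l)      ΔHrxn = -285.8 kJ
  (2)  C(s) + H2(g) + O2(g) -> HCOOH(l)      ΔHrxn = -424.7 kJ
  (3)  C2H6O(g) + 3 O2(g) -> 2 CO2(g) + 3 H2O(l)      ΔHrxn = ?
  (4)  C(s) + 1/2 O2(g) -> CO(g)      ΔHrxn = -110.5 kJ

(1) reversed and × 3: (-3)·(-285.8) = +857.4 kJ
(2) reversed and × 2 (reverse to put HCOOH(l) on the reactant side; ×2 to match 2 HCOOH(l) in the target): (-2)·(-424.7) = +849.4 kJ
(3) as written (C2H6O(g) already on the reactant side): contributes x
(4) × 2 (×2 to match 2 CO(g) in the target): (2)·(-110.5) = -221.0 kJ
+25.5 = (+857.4) + (+849.4) + (-221.0) + x
x = (+25.5 − (+1485.8)) / (1) = -1460.3 kJ

ΔHrxn = -1460.3 kJ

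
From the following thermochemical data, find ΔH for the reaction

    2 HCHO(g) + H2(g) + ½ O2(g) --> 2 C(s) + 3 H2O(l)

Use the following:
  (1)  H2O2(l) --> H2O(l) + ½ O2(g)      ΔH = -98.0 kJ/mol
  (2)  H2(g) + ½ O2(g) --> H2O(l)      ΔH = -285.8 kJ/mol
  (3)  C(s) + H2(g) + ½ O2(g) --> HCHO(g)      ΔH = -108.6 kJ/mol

ΔH = -640.2 kJ/mol

(1): not needed.
(2) × 3: (3)·(-285.8) = -857.4 kJ/mol
(3) reversed and × 2: (-2)·(-108.6) = +217.2 kJ/mol
Since enthalpy is a state function, ΔH = (3)·(-285.8) + (-2)·(-108.6) = -640.2 kJ/mol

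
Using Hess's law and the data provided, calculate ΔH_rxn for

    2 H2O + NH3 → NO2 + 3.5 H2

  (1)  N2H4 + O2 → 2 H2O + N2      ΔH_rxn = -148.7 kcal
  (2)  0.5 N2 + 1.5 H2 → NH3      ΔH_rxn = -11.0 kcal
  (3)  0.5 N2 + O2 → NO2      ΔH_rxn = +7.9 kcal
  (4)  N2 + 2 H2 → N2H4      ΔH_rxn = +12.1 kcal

(1) reversed (reverse to put H2O on the reactant side): +148.7 kcal
(2) reversed (reverse to put NH3 on the reactant side): +11.0 kcal
(3) as written (NO2 already on the product side): +7.9 kcal
(4) reversed: -12.1 kcal
ΔH_rxn = (+148.7) + (+11.0) + (+7.9) + (-12.1) = 155.5 kcal

ΔH_rxn = 155.5 kcal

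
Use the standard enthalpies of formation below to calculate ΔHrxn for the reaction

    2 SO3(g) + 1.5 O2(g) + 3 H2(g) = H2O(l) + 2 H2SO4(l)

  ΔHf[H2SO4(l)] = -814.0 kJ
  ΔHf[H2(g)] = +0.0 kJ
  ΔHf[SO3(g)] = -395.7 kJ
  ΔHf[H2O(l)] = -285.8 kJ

ΔHrxn = -1122.4 kJ

Products: 1·(-285.8) + 2·(-814.0) = -1913.8
Reactants: 2·(-395.7) + 3/2·(+0.0) + 3·(+0.0) = -791.4
ΔHrxn = (-1913.8) − (-791.4) = -1122.4 kJ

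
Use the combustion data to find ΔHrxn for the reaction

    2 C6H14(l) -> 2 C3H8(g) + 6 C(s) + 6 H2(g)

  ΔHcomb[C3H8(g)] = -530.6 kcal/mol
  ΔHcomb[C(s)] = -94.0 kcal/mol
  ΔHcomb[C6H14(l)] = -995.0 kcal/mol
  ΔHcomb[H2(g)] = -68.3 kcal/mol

With combustion enthalpies, reactants minus products:
= [2·(-995.0)] − [2·(-530.6) + 6·(-94.0) + 6·(-68.3)]
= 45.0 kcal/mol

ΔHrxn = 45.0 kcal/mol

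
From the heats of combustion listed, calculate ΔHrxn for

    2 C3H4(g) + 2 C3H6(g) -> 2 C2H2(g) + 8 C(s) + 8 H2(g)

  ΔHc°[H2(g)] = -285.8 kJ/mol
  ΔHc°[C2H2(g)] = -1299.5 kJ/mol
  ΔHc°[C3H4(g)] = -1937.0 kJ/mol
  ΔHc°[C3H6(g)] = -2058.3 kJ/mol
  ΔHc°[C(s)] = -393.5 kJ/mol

With combustion enthalpies, reactants minus products:
= [2·(-1937.0) + 2·(-2058.3)] − [2·(-1299.5) + 8·(-393.5) + 8·(-285.8)]
= 42.8 kJ/mol

ΔHrxn = 42.8 kJ/mol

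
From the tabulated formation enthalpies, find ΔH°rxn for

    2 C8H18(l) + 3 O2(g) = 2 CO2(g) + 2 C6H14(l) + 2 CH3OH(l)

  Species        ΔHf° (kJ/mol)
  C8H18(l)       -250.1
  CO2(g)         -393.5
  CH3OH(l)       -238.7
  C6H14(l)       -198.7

ΔH°rxn = -1161.6 kJ/mol

ΔH°rxn = Σ nΔHf°(products) − Σ nΔHf°(reactants).
Products: 2·(-393.5) + 2·(-198.7) + 2·(-238.7) = -1661.8
Reactants: 2·(-250.1) + 3·(+0.0) = -500.2
ΔH°rxn = (-1661.8) − (-500.2) = -1161.6 kJ/mol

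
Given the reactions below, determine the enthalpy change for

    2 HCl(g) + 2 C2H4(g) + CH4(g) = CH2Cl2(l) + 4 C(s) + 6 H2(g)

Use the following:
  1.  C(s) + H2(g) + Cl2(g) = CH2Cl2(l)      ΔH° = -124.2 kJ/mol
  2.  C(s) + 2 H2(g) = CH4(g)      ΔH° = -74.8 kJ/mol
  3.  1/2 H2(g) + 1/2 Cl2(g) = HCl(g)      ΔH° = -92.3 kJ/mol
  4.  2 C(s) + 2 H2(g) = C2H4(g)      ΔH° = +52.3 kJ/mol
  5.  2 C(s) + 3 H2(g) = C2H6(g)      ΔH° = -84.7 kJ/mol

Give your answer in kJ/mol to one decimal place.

ΔH° = 30.6 kJ/mol

eq. 1 as written: -124.2 kJ/mol
eq. 2 reversed: +74.8 kJ/mol
eq. 3 reversed and × 2: (-2)·(-92.3) = +184.6 kJ/mol
eq. 4 reversed and × 2: (-2)·(+52.3) = -104.6 kJ/mol
eq. 5: not needed.
ΔH° = (-124.2) + (+74.8) + (+184.6) + (-104.6) = 30.6 kJ/mol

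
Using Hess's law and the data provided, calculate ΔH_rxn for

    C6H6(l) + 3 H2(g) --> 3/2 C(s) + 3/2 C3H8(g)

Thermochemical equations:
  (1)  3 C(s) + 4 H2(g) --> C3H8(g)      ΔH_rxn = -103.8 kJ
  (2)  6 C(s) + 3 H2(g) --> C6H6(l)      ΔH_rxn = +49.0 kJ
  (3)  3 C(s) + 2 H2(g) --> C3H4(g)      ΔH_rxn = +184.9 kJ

ΔH_rxn = -204.7 kJ

(1) × 3/2: (3/2)·(-103.8) = -155.7 kJ
(2) reversed: -49.0 kJ
(3): not needed.
ΔH_rxn = (3/2)·(-103.8) + (-1)·(+49.0) = -204.7 kJ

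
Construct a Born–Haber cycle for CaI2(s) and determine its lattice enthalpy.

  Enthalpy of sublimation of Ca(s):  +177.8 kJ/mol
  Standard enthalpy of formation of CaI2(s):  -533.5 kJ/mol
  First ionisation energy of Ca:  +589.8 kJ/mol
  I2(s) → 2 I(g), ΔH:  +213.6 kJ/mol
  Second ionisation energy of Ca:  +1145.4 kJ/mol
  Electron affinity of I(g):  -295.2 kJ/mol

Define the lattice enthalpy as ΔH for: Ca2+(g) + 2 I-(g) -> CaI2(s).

U = -2069.7 kJ/mol

ΔHf° = 1·ΔHsub + 1·(ΣIE) + 1·D(I2) + 2·EA + U
-533.5 = 1·(+177.8) + 1·(+1735.2) + 1·(+213.6) + 2·(-295.2) + U
U = -533.5 − (+1536.2) = -2069.7 kJ/mol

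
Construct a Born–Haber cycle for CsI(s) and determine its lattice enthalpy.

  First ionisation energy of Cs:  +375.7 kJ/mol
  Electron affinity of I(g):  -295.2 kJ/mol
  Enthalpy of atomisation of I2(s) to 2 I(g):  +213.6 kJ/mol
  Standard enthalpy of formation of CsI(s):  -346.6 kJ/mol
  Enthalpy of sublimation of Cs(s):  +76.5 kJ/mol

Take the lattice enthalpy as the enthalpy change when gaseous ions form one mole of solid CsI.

U = -610.4 kJ/mol

ΔHf° = 1·ΔHsub + 1·(ΣIE) + 1/2·D(I2) + 1·EA + U
-346.6 = 1·(+76.5) + 1·(+375.7) + 1/2·(+213.6) + 1·(-295.2) + U
U = -346.6 − (+263.8) = -610.4 kJ/mol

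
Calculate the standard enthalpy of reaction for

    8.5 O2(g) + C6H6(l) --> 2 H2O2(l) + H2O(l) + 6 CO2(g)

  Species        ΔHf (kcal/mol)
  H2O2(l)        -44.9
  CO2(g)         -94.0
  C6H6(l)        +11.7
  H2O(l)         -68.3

ΔH_rxn = -733.8 kcal/mol

Products: 2·(-44.9) + 1·(-68.3) + 6·(-94.0) = -722.1
Reactants: 17/2·(+0.0) + 1·(+11.7) = +11.7
ΔH_rxn = (-722.1) − (+11.7) = -733.8 kcal/mol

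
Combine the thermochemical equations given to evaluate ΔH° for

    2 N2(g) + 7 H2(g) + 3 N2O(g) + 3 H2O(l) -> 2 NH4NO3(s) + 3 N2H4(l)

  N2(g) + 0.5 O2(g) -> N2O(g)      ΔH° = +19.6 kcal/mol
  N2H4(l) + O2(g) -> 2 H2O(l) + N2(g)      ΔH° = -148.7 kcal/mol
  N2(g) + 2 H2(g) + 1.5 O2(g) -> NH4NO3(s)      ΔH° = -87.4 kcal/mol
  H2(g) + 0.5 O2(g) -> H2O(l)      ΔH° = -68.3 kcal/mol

ΔH° = 7.6 kcal/mol

equation 1 reversed and × 3: (-3)·(+19.6) = -58.8 kcal/mol
equation 2 reversed and × 3: (-3)·(-148.7) = +446.1 kcal/mol
equation 3 × 2: (2)·(-87.4) = -174.8 kcal/mol
equation 4 × 3: (3)·(-68.3) = -204.9 kcal/mol
Summing the manipulated equations, ΔH° = (-58.8) + (+446.1) + (-174.8) + (-204.9) = 7.6 kcal/mol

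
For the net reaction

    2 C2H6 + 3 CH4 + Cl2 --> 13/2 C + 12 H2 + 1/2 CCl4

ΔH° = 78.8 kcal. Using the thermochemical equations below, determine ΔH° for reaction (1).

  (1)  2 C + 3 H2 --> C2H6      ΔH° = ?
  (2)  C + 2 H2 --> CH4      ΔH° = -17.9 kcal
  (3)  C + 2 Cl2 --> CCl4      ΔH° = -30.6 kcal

(1) reversed and × 2 (C2H6 must end up as a reactant; scale by 2 for the 2 C2H6): contributes −2·x
(2) reversed and × 3 (CH4 must end up as a reactant; ×3 to match 3 CH4 in the target): (-3)·(-17.9) = +53.7 kcal
(3) × 1/2 (×1/2 to match 1/2 CCl4 in the target): (1/2)·(-30.6) = -15.3 kcal
+78.8 = (+53.7) + (-15.3) − 2·x
x = (+78.8 − (+38.4)) / (-2) = -20.2 kcal

ΔH° = -20.2 kcal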